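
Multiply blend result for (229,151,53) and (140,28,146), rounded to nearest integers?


Multiply: C = A×B/255, rounded to nearest integer
R: 229×140/255 = 32060/255 ≈ 125.725 → 126
G: 151×28/255 = 4228/255 ≈ 16.580 → 17
B: 53×146/255 = 7738/255 ≈ 30.345 → 30
= RGB(126, 17, 30)


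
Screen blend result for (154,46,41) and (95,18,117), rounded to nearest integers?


Screen: C = 255 - (255-A)×(255-B)/255, rounded to nearest integer
R: 255 - (255-154)×(255-95)/255 = 255 - 16160/255 ≈ 255 - 63.373 = 191.627 → 192
G: 255 - (255-46)×(255-18)/255 = 255 - 49533/255 ≈ 255 - 194.247 = 60.753 → 61
B: 255 - (255-41)×(255-117)/255 = 255 - 29532/255 ≈ 255 - 115.812 = 139.188 → 139
= RGB(192, 61, 139)


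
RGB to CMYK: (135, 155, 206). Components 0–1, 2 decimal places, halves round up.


R'=135/255≈0.5294, G'=155/255≈0.6078, B'=206/255≈0.8078
K = 1 - max(R',G',B') = 1 - 206/255 = 49/255 = 0.19215… → 0.19
(1-R'-K)/(1-K) simplifies to (max-R)/max with max = 206:
C = (206-135)/206 = 71/206 = 0.34466… → 0.34
M = (206-155)/206 = 51/206 = 0.24757… → 0.25
Y = (206-206)/206 = 0/206 = 0 → 0.00
= CMYK(0.34, 0.25, 0.00, 0.19)


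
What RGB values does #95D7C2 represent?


95 → 149 (R)
D7 → 215 (G)
C2 → 194 (B)
= RGB(149, 215, 194)


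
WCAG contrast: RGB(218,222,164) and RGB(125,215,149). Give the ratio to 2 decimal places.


Linearize each sRGB channel c=v/255: c/12.92 if c ≤ 0.04045 else ((c+0.055)/1.055)^2.4
L = 0.2126×R_lin + 0.7152×G_lin + 0.0722×B_lin
Color 1 (218,222,164):
  R=218: 218/255≈0.8549 > 0.04045 → ((0.8549+0.055)/1.055)^2.4 ≈ 0.70110
  G=222: 222/255≈0.8706 > 0.04045 → ((0.8706+0.055)/1.055)^2.4 ≈ 0.73046
  B=164: 164/255≈0.6431 > 0.04045 → ((0.6431+0.055)/1.055)^2.4 ≈ 0.37124
  L1 = 0.2126×0.70110 + 0.7152×0.73046 + 0.0722×0.37124 ≈ 0.69828
Color 2 (125,215,149):
  R=125: 125/255≈0.4902 > 0.04045 → ((0.4902+0.055)/1.055)^2.4 ≈ 0.20508
  G=215: 215/255≈0.8431 > 0.04045 → ((0.8431+0.055)/1.055)^2.4 ≈ 0.67954
  B=149: 149/255≈0.5843 > 0.04045 → ((0.5843+0.055)/1.055)^2.4 ≈ 0.30054
  L2 = 0.2126×0.20508 + 0.7152×0.67954 + 0.0722×0.30054 ≈ 0.55131
Lighter = 0.69828, Darker = 0.55131
Ratio = (L_lighter + 0.05) / (L_darker + 0.05)
Ratio = (0.69828 + 0.05) / (0.55131 + 0.05) = 0.74828 / 0.60131 ≈ 1.2444
Ratio ≈ 1.24:1


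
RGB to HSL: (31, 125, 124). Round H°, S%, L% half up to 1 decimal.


Normalize: R'=31/255≈0.1216, G'=125/255≈0.4902, B'=124/255≈0.4863
Max=125/255, Min=31/255, Δ=Max-Min=94/255
L = (Max+Min)/2 = (125+31)/510 = 156/510 = 0.30588… → L = 30.6%
L ≤ 0.5 → S = Δ/(Max+Min) = 94/(125+31) = 94/156 = 0.60256… → S = 60.3%
(the 1/255 factors cancel in S and H, so raw channel differences can be used)
Max is G' → H = 60 × ((B-R)/Δ + 2) = 60 × ((124-31)/94 + 2)
  93/94 + 2 = 0.9893… + 2 = 2.9893…
  H = 60 × 2.9893… = 179.361…° → H = 179.4°
= HSL(179.4°, 60.3%, 30.6%)


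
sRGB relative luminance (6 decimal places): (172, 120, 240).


Linearize each channel (sRGB transfer function): c = v/255; c_lin = c/12.92 if c ≤ 0.04045, else ((c+0.055)/1.055)^2.4
  R: 172/255 ≈ 0.674510 > 0.04045 → ((0.674510+0.055)/1.055)^2.4 ≈ 0.412543
  G: 120/255 ≈ 0.470588 > 0.04045 → ((0.470588+0.055)/1.055)^2.4 ≈ 0.187821
  B: 240/255 ≈ 0.941176 > 0.04045 → ((0.941176+0.055)/1.055)^2.4 ≈ 0.871367
R_lin = 0.412543, G_lin = 0.187821, B_lin = 0.871367
L = 0.2126×R + 0.7152×G + 0.0722×B
L = 0.2126×0.412543 + 0.7152×0.187821 + 0.0722×0.871367
L ≈ 0.284949


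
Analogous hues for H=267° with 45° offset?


Base hue: 267°
Left analog: (267 - 45) mod 360 = 222°
Right analog: (267 + 45) mod 360 = 312°
Analogous hues = 222° and 312°


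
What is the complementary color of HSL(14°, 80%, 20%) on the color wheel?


Complement = opposite side of color wheel = hue + 180°
H' = (14 + 180) mod 360 = 194°
S and L unchanged.
= HSL(194°, 80%, 20%)


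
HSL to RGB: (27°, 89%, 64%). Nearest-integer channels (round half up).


H=27°, S=0.89, L=0.64
C = (1-|2L-1|)×S = (1-|0.28|)×0.89 = 0.6408
H' = H/60 = 27/60 ≈ 0.4500; X = C×(1-|H' mod 2 - 1|) = 0.28836
m = L - C/2 = 0.64 - 0.3204 = 0.3196
Sector ⌊H'⌋ = 0 → (R',G',B') = (0.6408, 0.28836, 0.0)
RGB = ((R'+m)×255, (G'+m)×255, (B'+m)×255) = (244.902, 155.0298, 81.498)
Round half up → RGB(245, 155, 81)


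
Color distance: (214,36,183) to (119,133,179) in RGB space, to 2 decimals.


d = √[(R₁-R₂)² + (G₁-G₂)² + (B₁-B₂)²]
d = √[(214-119)² + (36-133)² + (183-179)²]
d = √[9025 + 9409 + 16]
d = √18450
d ≈ 135.83


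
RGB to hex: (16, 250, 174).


R = 16 → 10 (hex)
G = 250 → FA (hex)
B = 174 → AE (hex)
Hex = #10FAAE


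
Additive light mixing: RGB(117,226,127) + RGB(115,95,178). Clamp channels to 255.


Additive: each channel = min(255, C₁+C₂)
R: 117+115 = 232 → 232
G: 226+95 = 321 → 255
B: 127+178 = 305 → 255
= RGB(232, 255, 255)


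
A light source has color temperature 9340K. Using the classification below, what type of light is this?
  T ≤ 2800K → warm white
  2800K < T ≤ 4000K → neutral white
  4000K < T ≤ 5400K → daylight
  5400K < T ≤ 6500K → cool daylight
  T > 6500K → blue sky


Temperature: 9340K
9340K > 6500K → blue sky
Classification: blue sky


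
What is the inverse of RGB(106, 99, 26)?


Invert: (255-R, 255-G, 255-B)
R: 255-106 = 149
G: 255-99 = 156
B: 255-26 = 229
= RGB(149, 156, 229)


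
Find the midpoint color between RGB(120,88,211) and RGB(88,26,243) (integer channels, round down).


Midpoint: each channel = ⌊(C₁+C₂)/2⌋
R: ⌊(120+88)/2⌋ = 104
G: ⌊(88+26)/2⌋ = 57
B: ⌊(211+243)/2⌋ = 227
= RGB(104, 57, 227)


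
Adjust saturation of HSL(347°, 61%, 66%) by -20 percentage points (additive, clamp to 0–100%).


Original S = 61%
Adjustment = -20 percentage points
New S = 61 + (-20) = 41
Clamp to [0, 100] → 41
= HSL(347°, 41%, 66%)


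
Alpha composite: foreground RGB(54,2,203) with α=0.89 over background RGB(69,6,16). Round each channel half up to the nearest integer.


C = α×F + (1-α)×B, with 1-α = 0.11
R: 0.89×54 + 0.11×69 = 48.06 + 7.59 = 55.65 → 56
G: 0.89×2 + 0.11×6 = 1.78 + 0.66 = 2.44 → 2
B: 0.89×203 + 0.11×16 = 180.67 + 1.76 = 182.43 → 182
= RGB(56, 2, 182)


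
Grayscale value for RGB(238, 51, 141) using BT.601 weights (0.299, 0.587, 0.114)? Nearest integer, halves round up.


Gray = 0.299×R + 0.587×G + 0.114×B
Gray = 0.299×238 + 0.587×51 + 0.114×141
Gray = 71.162 + 29.937 + 16.074
Gray = 117.173 → round half up → 117
Gray = 117


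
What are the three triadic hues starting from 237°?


Triadic: equally spaced at 120° intervals
H1 = 237°
H2 = (237 + 120) mod 360 = 357°
H3 = (237 + 240) mod 360 = 117°
Triadic = 237°, 357°, 117°


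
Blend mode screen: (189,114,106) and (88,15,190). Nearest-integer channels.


Screen: C = 255 - (255-A)×(255-B)/255, rounded to nearest integer
R: 255 - (255-189)×(255-88)/255 = 255 - 11022/255 ≈ 255 - 43.224 = 211.776 → 212
G: 255 - (255-114)×(255-15)/255 = 255 - 33840/255 ≈ 255 - 132.706 = 122.294 → 122
B: 255 - (255-106)×(255-190)/255 = 255 - 9685/255 ≈ 255 - 37.980 = 217.020 → 217
= RGB(212, 122, 217)


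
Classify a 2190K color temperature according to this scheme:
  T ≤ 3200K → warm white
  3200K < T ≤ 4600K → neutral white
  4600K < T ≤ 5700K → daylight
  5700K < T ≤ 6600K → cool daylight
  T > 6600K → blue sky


Temperature: 2190K
2190K ≤ 3200K → warm white
Classification: warm white


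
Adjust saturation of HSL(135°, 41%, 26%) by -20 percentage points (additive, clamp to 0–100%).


Original S = 41%
Adjustment = -20 percentage points
New S = 41 + (-20) = 21
Clamp to [0, 100] → 21
= HSL(135°, 21%, 26%)


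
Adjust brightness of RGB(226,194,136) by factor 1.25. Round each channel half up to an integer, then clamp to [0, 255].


Multiply each channel by 1.25, round half up, clamp to [0, 255]
R: 226×1.25 = 282.5 → round → 283 → clamp → 255
G: 194×1.25 = 242.5 → round → 243
B: 136×1.25 = 170
= RGB(255, 243, 170)


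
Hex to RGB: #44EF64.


44 → 68 (R)
EF → 239 (G)
64 → 100 (B)
= RGB(68, 239, 100)


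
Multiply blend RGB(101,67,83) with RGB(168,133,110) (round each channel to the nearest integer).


Multiply: C = A×B/255, rounded to nearest integer
R: 101×168/255 = 16968/255 ≈ 66.541 → 67
G: 67×133/255 = 8911/255 ≈ 34.945 → 35
B: 83×110/255 = 9130/255 ≈ 35.804 → 36
= RGB(67, 35, 36)


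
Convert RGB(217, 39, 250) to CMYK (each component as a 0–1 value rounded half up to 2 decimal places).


R'=217/255≈0.8510, G'=39/255≈0.1529, B'=250/255≈0.9804
K = 1 - max(R',G',B') = 1 - 250/255 = 5/255 = 0.01960… → 0.02
(1-R'-K)/(1-K) simplifies to (max-R)/max with max = 250:
C = (250-217)/250 = 33/250 = 0.132 → 0.13
M = (250-39)/250 = 211/250 = 0.844 → 0.84
Y = (250-250)/250 = 0/250 = 0 → 0.00
= CMYK(0.13, 0.84, 0.00, 0.02)


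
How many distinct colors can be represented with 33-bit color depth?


Colors = 2^bits = 2^33
= 8,589,934,592 colors


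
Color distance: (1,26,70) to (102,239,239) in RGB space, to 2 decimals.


d = √[(R₁-R₂)² + (G₁-G₂)² + (B₁-B₂)²]
d = √[(1-102)² + (26-239)² + (70-239)²]
d = √[10201 + 45369 + 28561]
d = √84131
d ≈ 290.05


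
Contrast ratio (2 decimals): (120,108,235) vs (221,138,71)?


Linearize each sRGB channel c=v/255: c/12.92 if c ≤ 0.04045 else ((c+0.055)/1.055)^2.4
L = 0.2126×R_lin + 0.7152×G_lin + 0.0722×B_lin
Color 1 (120,108,235):
  R=120: 120/255≈0.4706 > 0.04045 → ((0.4706+0.055)/1.055)^2.4 ≈ 0.18782
  G=108: 108/255≈0.4235 > 0.04045 → ((0.4235+0.055)/1.055)^2.4 ≈ 0.14996
  B=235: 235/255≈0.9216 > 0.04045 → ((0.9216+0.055)/1.055)^2.4 ≈ 0.83077
  L1 = 0.2126×0.18782 + 0.7152×0.14996 + 0.0722×0.83077 ≈ 0.20716
Color 2 (221,138,71):
  R=221: 221/255≈0.8667 > 0.04045 → ((0.8667+0.055)/1.055)^2.4 ≈ 0.72306
  G=138: 138/255≈0.5412 > 0.04045 → ((0.5412+0.055)/1.055)^2.4 ≈ 0.25415
  B=71: 71/255≈0.2784 > 0.04045 → ((0.2784+0.055)/1.055)^2.4 ≈ 0.06301
  L2 = 0.2126×0.72306 + 0.7152×0.25415 + 0.0722×0.06301 ≈ 0.34004
Lighter = 0.34004, Darker = 0.20716
Ratio = (L_lighter + 0.05) / (L_darker + 0.05)
Ratio = (0.34004 + 0.05) / (0.20716 + 0.05) = 0.39004 / 0.25716 ≈ 1.5167
Ratio ≈ 1.52:1


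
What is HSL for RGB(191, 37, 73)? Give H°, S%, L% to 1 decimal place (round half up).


Normalize: R'=191/255≈0.7490, G'=37/255≈0.1451, B'=73/255≈0.2863
Max=191/255, Min=37/255, Δ=Max-Min=154/255
L = (Max+Min)/2 = (191+37)/510 = 228/510 = 0.44705… → L = 44.7%
L ≤ 0.5 → S = Δ/(Max+Min) = 154/(191+37) = 154/228 = 0.67543… → S = 67.5%
(the 1/255 factors cancel in S and H, so raw channel differences can be used)
Max is R' → H = 60 × (((G-B)/Δ) mod 6) = 60 × (((37-73)/154) mod 6)
  (-36)/154 = -0.2337…; negative, so add 6 → 5.7662…
  H = 60 × 5.7662… = 345.974…° → H = 346.0°
= HSL(346.0°, 67.5%, 44.7%)


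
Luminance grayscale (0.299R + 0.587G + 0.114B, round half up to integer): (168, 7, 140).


Gray = 0.299×R + 0.587×G + 0.114×B
Gray = 0.299×168 + 0.587×7 + 0.114×140
Gray = 50.232 + 4.109 + 15.960
Gray = 70.301 → round half up → 70
Gray = 70


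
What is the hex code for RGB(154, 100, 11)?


R = 154 → 9A (hex)
G = 100 → 64 (hex)
B = 11 → 0B (hex)
Hex = #9A640B


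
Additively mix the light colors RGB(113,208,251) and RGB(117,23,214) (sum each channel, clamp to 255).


Additive: each channel = min(255, C₁+C₂)
R: 113+117 = 230 → 230
G: 208+23 = 231 → 231
B: 251+214 = 465 → 255
= RGB(230, 231, 255)


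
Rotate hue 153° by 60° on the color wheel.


New hue = (H + rotation) mod 360
New hue = (153 + 60) mod 360
= 213 mod 360
= 213°


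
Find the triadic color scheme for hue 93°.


Triadic: equally spaced at 120° intervals
H1 = 93°
H2 = (93 + 120) mod 360 = 213°
H3 = (93 + 240) mod 360 = 333°
Triadic = 93°, 213°, 333°


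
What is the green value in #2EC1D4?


Color: #2EC1D4
R = 2E = 46
G = C1 = 193
B = D4 = 212
Green = 193


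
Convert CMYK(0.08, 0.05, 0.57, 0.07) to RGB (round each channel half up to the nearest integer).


R = 255 × (1-C) × (1-K) = 255 × 0.92 × 0.93 = 218.178 → 218
G = 255 × (1-M) × (1-K) = 255 × 0.95 × 0.93 = 225.2925 → 225
B = 255 × (1-Y) × (1-K) = 255 × 0.43 × 0.93 = 101.9745 → 102
= RGB(218, 225, 102)


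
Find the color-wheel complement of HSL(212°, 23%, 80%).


Complement = opposite side of color wheel = hue + 180°
H' = (212 + 180) mod 360 = 32°
S and L unchanged.
= HSL(32°, 23%, 80%)


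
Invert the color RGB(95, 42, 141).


Invert: (255-R, 255-G, 255-B)
R: 255-95 = 160
G: 255-42 = 213
B: 255-141 = 114
= RGB(160, 213, 114)


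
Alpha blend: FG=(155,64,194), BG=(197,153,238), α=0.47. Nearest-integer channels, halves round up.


C = α×F + (1-α)×B, with 1-α = 0.53
R: 0.47×155 + 0.53×197 = 72.85 + 104.41 = 177.26 → 177
G: 0.47×64 + 0.53×153 = 30.08 + 81.09 = 111.17 → 111
B: 0.47×194 + 0.53×238 = 91.18 + 126.14 = 217.32 → 217
= RGB(177, 111, 217)


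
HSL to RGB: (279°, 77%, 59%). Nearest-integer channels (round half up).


H=279°, S=0.77, L=0.59
C = (1-|2L-1|)×S = (1-|0.18|)×0.77 = 0.6314
H' = H/60 = 279/60 ≈ 4.6500; X = C×(1-|H' mod 2 - 1|) = 0.41041
m = L - C/2 = 0.59 - 0.3157 = 0.2743
Sector ⌊H'⌋ = 4 → (R',G',B') = (0.41041, 0.0, 0.6314)
RGB = ((R'+m)×255, (G'+m)×255, (B'+m)×255) = (174.60105, 69.9465, 230.9535)
Round half up → RGB(175, 70, 231)


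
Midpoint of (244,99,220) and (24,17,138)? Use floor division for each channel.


Midpoint: each channel = ⌊(C₁+C₂)/2⌋
R: ⌊(244+24)/2⌋ = 134
G: ⌊(99+17)/2⌋ = 58
B: ⌊(220+138)/2⌋ = 179
= RGB(134, 58, 179)


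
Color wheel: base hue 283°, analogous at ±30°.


Base hue: 283°
Left analog: (283 - 30) mod 360 = 253°
Right analog: (283 + 30) mod 360 = 313°
Analogous hues = 253° and 313°


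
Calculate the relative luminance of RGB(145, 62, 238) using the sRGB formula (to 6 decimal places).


Linearize each channel (sRGB transfer function): c = v/255; c_lin = c/12.92 if c ≤ 0.04045, else ((c+0.055)/1.055)^2.4
  R: 145/255 ≈ 0.568627 > 0.04045 → ((0.568627+0.055)/1.055)^2.4 ≈ 0.283149
  G: 62/255 ≈ 0.243137 > 0.04045 → ((0.243137+0.055)/1.055)^2.4 ≈ 0.048172
  B: 238/255 ≈ 0.933333 > 0.04045 → ((0.933333+0.055)/1.055)^2.4 ≈ 0.854993
R_lin = 0.283149, G_lin = 0.048172, B_lin = 0.854993
L = 0.2126×R + 0.7152×G + 0.0722×B
L = 0.2126×0.283149 + 0.7152×0.048172 + 0.0722×0.854993
L ≈ 0.156380


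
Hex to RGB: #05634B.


05 → 5 (R)
63 → 99 (G)
4B → 75 (B)
= RGB(5, 99, 75)


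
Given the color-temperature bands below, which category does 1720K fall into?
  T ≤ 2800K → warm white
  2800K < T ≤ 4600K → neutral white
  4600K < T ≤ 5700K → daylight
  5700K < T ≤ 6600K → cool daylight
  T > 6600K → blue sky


Temperature: 1720K
1720K ≤ 2800K → warm white
Classification: warm white


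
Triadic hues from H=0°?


Triadic: equally spaced at 120° intervals
H1 = 0°
H2 = (0 + 120) mod 360 = 120°
H3 = (0 + 240) mod 360 = 240°
Triadic = 0°, 120°, 240°


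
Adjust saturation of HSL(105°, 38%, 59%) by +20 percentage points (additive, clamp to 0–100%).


Original S = 38%
Adjustment = +20 percentage points
New S = 38 + (20) = 58
Clamp to [0, 100] → 58
= HSL(105°, 58%, 59%)


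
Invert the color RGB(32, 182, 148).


Invert: (255-R, 255-G, 255-B)
R: 255-32 = 223
G: 255-182 = 73
B: 255-148 = 107
= RGB(223, 73, 107)


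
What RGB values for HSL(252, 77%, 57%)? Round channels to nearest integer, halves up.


H=252°, S=0.77, L=0.57
C = (1-|2L-1|)×S = (1-|0.14|)×0.77 = 0.6622
H' = H/60 = 252/60 ≈ 4.2000; X = C×(1-|H' mod 2 - 1|) = 0.13244
m = L - C/2 = 0.57 - 0.3311 = 0.2389
Sector ⌊H'⌋ = 4 → (R',G',B') = (0.13244, 0.0, 0.6622)
RGB = ((R'+m)×255, (G'+m)×255, (B'+m)×255) = (94.6917, 60.9195, 229.7805)
Round half up → RGB(95, 61, 230)


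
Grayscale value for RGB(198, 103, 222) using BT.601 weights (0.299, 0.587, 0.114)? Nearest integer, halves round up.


Gray = 0.299×R + 0.587×G + 0.114×B
Gray = 0.299×198 + 0.587×103 + 0.114×222
Gray = 59.202 + 60.461 + 25.308
Gray = 144.971 → round half up → 145
Gray = 145


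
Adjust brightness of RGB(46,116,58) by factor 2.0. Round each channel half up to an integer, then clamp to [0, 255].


Multiply each channel by 2.0, round half up, clamp to [0, 255]
R: 46×2.0 = 92
G: 116×2.0 = 232
B: 58×2.0 = 116
= RGB(92, 232, 116)


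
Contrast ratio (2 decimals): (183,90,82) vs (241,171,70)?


Linearize each sRGB channel c=v/255: c/12.92 if c ≤ 0.04045 else ((c+0.055)/1.055)^2.4
L = 0.2126×R_lin + 0.7152×G_lin + 0.0722×B_lin
Color 1 (183,90,82):
  R=183: 183/255≈0.7176 > 0.04045 → ((0.7176+0.055)/1.055)^2.4 ≈ 0.47353
  G=90: 90/255≈0.3529 > 0.04045 → ((0.3529+0.055)/1.055)^2.4 ≈ 0.10224
  B=82: 82/255≈0.3216 > 0.04045 → ((0.3216+0.055)/1.055)^2.4 ≈ 0.08438
  L1 = 0.2126×0.47353 + 0.7152×0.10224 + 0.0722×0.08438 ≈ 0.17989
Color 2 (241,171,70):
  R=241: 241/255≈0.9451 > 0.04045 → ((0.9451+0.055)/1.055)^2.4 ≈ 0.87962
  G=171: 171/255≈0.6706 > 0.04045 → ((0.6706+0.055)/1.055)^2.4 ≈ 0.40724
  B=70: 70/255≈0.2745 > 0.04045 → ((0.2745+0.055)/1.055)^2.4 ≈ 0.06125
  L2 = 0.2126×0.87962 + 0.7152×0.40724 + 0.0722×0.06125 ≈ 0.48269
Lighter = 0.48269, Darker = 0.17989
Ratio = (L_lighter + 0.05) / (L_darker + 0.05)
Ratio = (0.48269 + 0.05) / (0.17989 + 0.05) = 0.53269 / 0.22989 ≈ 2.3172
Ratio ≈ 2.32:1


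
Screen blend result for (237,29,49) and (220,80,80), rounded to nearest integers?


Screen: C = 255 - (255-A)×(255-B)/255, rounded to nearest integer
R: 255 - (255-237)×(255-220)/255 = 255 - 630/255 ≈ 255 - 2.471 = 252.529 → 253
G: 255 - (255-29)×(255-80)/255 = 255 - 39550/255 ≈ 255 - 155.098 = 99.902 → 100
B: 255 - (255-49)×(255-80)/255 = 255 - 36050/255 ≈ 255 - 141.373 = 113.627 → 114
= RGB(253, 100, 114)


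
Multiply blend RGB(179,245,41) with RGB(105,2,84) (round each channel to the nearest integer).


Multiply: C = A×B/255, rounded to nearest integer
R: 179×105/255 = 18795/255 ≈ 73.706 → 74
G: 245×2/255 = 490/255 ≈ 1.922 → 2
B: 41×84/255 = 3444/255 ≈ 13.506 → 14
= RGB(74, 2, 14)


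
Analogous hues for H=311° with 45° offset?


Base hue: 311°
Left analog: (311 - 45) mod 360 = 266°
Right analog: (311 + 45) mod 360 = 356°
Analogous hues = 266° and 356°


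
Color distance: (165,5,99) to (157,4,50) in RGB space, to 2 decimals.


d = √[(R₁-R₂)² + (G₁-G₂)² + (B₁-B₂)²]
d = √[(165-157)² + (5-4)² + (99-50)²]
d = √[64 + 1 + 2401]
d = √2466
d ≈ 49.66


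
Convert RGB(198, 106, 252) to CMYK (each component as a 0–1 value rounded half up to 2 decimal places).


R'=198/255≈0.7765, G'=106/255≈0.4157, B'=252/255≈0.9882
K = 1 - max(R',G',B') = 1 - 252/255 = 3/255 = 0.01176… → 0.01
(1-R'-K)/(1-K) simplifies to (max-R)/max with max = 252:
C = (252-198)/252 = 54/252 = 0.21428… → 0.21
M = (252-106)/252 = 146/252 = 0.57936… → 0.58
Y = (252-252)/252 = 0/252 = 0 → 0.00
= CMYK(0.21, 0.58, 0.00, 0.01)


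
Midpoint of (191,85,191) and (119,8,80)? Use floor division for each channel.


Midpoint: each channel = ⌊(C₁+C₂)/2⌋
R: ⌊(191+119)/2⌋ = 155
G: ⌊(85+8)/2⌋ = 46
B: ⌊(191+80)/2⌋ = 135
= RGB(155, 46, 135)


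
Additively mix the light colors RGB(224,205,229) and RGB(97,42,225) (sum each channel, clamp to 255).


Additive: each channel = min(255, C₁+C₂)
R: 224+97 = 321 → 255
G: 205+42 = 247 → 247
B: 229+225 = 454 → 255
= RGB(255, 247, 255)


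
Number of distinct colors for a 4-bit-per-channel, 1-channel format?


Total bits = 4 bits/channel × 1 channels = 4 bits
Distinct colors = 2^4
= 16 colors


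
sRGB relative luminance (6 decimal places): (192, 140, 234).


Linearize each channel (sRGB transfer function): c = v/255; c_lin = c/12.92 if c ≤ 0.04045, else ((c+0.055)/1.055)^2.4
  R: 192/255 ≈ 0.752941 > 0.04045 → ((0.752941+0.055)/1.055)^2.4 ≈ 0.527115
  G: 140/255 ≈ 0.549020 > 0.04045 → ((0.549020+0.055)/1.055)^2.4 ≈ 0.262251
  B: 234/255 ≈ 0.917647 > 0.04045 → ((0.917647+0.055)/1.055)^2.4 ≈ 0.822786
R_lin = 0.527115, G_lin = 0.262251, B_lin = 0.822786
L = 0.2126×R + 0.7152×G + 0.0722×B
L = 0.2126×0.527115 + 0.7152×0.262251 + 0.0722×0.822786
L ≈ 0.359031


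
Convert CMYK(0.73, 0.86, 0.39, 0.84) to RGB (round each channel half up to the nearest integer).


R = 255 × (1-C) × (1-K) = 255 × 0.27 × 0.16 = 11.016 → 11
G = 255 × (1-M) × (1-K) = 255 × 0.14 × 0.16 = 5.712 → 6
B = 255 × (1-Y) × (1-K) = 255 × 0.61 × 0.16 = 24.888 → 25
= RGB(11, 6, 25)


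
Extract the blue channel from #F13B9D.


Color: #F13B9D
R = F1 = 241
G = 3B = 59
B = 9D = 157
Blue = 157


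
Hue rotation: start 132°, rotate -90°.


New hue = (H + rotation) mod 360
New hue = (132 -90) mod 360
= 42 mod 360
= 42°


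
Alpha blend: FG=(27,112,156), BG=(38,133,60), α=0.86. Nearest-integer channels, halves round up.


C = α×F + (1-α)×B, with 1-α = 0.14
R: 0.86×27 + 0.14×38 = 23.22 + 5.32 = 28.54 → 29
G: 0.86×112 + 0.14×133 = 96.32 + 18.62 = 114.94 → 115
B: 0.86×156 + 0.14×60 = 134.16 + 8.40 = 142.56 → 143
= RGB(29, 115, 143)


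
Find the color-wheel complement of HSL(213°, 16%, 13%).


Complement = opposite side of color wheel = hue + 180°
H' = (213 + 180) mod 360 = 33°
S and L unchanged.
= HSL(33°, 16%, 13%)


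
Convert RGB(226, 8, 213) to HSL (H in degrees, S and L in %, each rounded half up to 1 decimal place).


Normalize: R'=226/255≈0.8863, G'=8/255≈0.0314, B'=213/255≈0.8353
Max=226/255, Min=8/255, Δ=Max-Min=218/255
L = (Max+Min)/2 = (226+8)/510 = 234/510 = 0.45882… → L = 45.9%
L ≤ 0.5 → S = Δ/(Max+Min) = 218/(226+8) = 218/234 = 0.93162… → S = 93.2%
(the 1/255 factors cancel in S and H, so raw channel differences can be used)
Max is R' → H = 60 × (((G-B)/Δ) mod 6) = 60 × (((8-213)/218) mod 6)
  (-205)/218 = -0.9403…; negative, so add 6 → 5.0596…
  H = 60 × 5.0596… = 303.577…° → H = 303.6°
= HSL(303.6°, 93.2%, 45.9%)


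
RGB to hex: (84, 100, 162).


R = 84 → 54 (hex)
G = 100 → 64 (hex)
B = 162 → A2 (hex)
Hex = #5464A2


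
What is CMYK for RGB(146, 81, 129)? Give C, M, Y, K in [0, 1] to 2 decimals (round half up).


R'=146/255≈0.5725, G'=81/255≈0.3176, B'=129/255≈0.5059
K = 1 - max(R',G',B') = 1 - 146/255 = 109/255 = 0.42745… → 0.43
(1-R'-K)/(1-K) simplifies to (max-R)/max with max = 146:
C = (146-146)/146 = 0/146 = 0 → 0.00
M = (146-81)/146 = 65/146 = 0.44520… → 0.45
Y = (146-129)/146 = 17/146 = 0.11643… → 0.12
= CMYK(0.00, 0.45, 0.12, 0.43)


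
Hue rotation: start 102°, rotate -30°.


New hue = (H + rotation) mod 360
New hue = (102 -30) mod 360
= 72 mod 360
= 72°


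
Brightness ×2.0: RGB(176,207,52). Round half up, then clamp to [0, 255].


Multiply each channel by 2.0, round half up, clamp to [0, 255]
R: 176×2.0 = 352 → clamp → 255
G: 207×2.0 = 414 → clamp → 255
B: 52×2.0 = 104
= RGB(255, 255, 104)


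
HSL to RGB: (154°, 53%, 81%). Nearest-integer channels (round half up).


H=154°, S=0.53, L=0.81
C = (1-|2L-1|)×S = (1-|0.62|)×0.53 = 0.2014
H' = H/60 = 154/60 ≈ 2.5667; X = C×(1-|H' mod 2 - 1|) ≈ 0.1141
m = L - C/2 = 0.81 - 0.1007 = 0.7093
Sector ⌊H'⌋ = 2 → (R',G',B') = (0.0, 0.2014, ≈0.1141)
RGB = ((R'+m)×255, (G'+m)×255, (B'+m)×255) = (180.8715, 232.2285, 209.9738)
Round half up → RGB(181, 232, 210)


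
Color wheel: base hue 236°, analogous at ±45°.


Base hue: 236°
Left analog: (236 - 45) mod 360 = 191°
Right analog: (236 + 45) mod 360 = 281°
Analogous hues = 191° and 281°


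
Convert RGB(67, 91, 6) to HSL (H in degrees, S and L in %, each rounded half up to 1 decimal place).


Normalize: R'=67/255≈0.2627, G'=91/255≈0.3569, B'=6/255≈0.0235
Max=91/255, Min=6/255, Δ=Max-Min=85/255
L = (Max+Min)/2 = (91+6)/510 = 97/510 = 0.19019… → L = 19.0%
L ≤ 0.5 → S = Δ/(Max+Min) = 85/(91+6) = 85/97 = 0.87628… → S = 87.6%
(the 1/255 factors cancel in S and H, so raw channel differences can be used)
Max is G' → H = 60 × ((B-R)/Δ + 2) = 60 × ((6-67)/85 + 2)
  -61/85 + 2 = -0.7176… + 2 = 1.2823…
  H = 60 × 1.2823… = 76.941…° → H = 76.9°
= HSL(76.9°, 87.6%, 19.0%)


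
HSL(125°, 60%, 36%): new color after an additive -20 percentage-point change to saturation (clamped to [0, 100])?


Original S = 60%
Adjustment = -20 percentage points
New S = 60 + (-20) = 40
Clamp to [0, 100] → 40
= HSL(125°, 40%, 36%)


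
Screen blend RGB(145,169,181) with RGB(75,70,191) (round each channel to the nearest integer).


Screen: C = 255 - (255-A)×(255-B)/255, rounded to nearest integer
R: 255 - (255-145)×(255-75)/255 = 255 - 19800/255 ≈ 255 - 77.647 = 177.353 → 177
G: 255 - (255-169)×(255-70)/255 = 255 - 15910/255 ≈ 255 - 62.392 = 192.608 → 193
B: 255 - (255-181)×(255-191)/255 = 255 - 4736/255 ≈ 255 - 18.573 = 236.427 → 236
= RGB(177, 193, 236)


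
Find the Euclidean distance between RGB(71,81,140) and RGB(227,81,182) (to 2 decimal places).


d = √[(R₁-R₂)² + (G₁-G₂)² + (B₁-B₂)²]
d = √[(71-227)² + (81-81)² + (140-182)²]
d = √[24336 + 0 + 1764]
d = √26100
d ≈ 161.55


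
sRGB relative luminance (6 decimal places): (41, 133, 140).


Linearize each channel (sRGB transfer function): c = v/255; c_lin = c/12.92 if c ≤ 0.04045, else ((c+0.055)/1.055)^2.4
  R: 41/255 ≈ 0.160784 > 0.04045 → ((0.160784+0.055)/1.055)^2.4 ≈ 0.022174
  G: 133/255 ≈ 0.521569 > 0.04045 → ((0.521569+0.055)/1.055)^2.4 ≈ 0.234551
  B: 140/255 ≈ 0.549020 > 0.04045 → ((0.549020+0.055)/1.055)^2.4 ≈ 0.262251
R_lin = 0.022174, G_lin = 0.234551, B_lin = 0.262251
L = 0.2126×R + 0.7152×G + 0.0722×B
L = 0.2126×0.022174 + 0.7152×0.234551 + 0.0722×0.262251
L ≈ 0.191399


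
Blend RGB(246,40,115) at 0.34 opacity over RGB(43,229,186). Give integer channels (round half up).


C = α×F + (1-α)×B, with 1-α = 0.66
R: 0.34×246 + 0.66×43 = 83.64 + 28.38 = 112.02 → 112
G: 0.34×40 + 0.66×229 = 13.60 + 151.14 = 164.74 → 165
B: 0.34×115 + 0.66×186 = 39.10 + 122.76 = 161.86 → 162
= RGB(112, 165, 162)


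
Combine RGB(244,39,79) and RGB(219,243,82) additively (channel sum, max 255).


Additive: each channel = min(255, C₁+C₂)
R: 244+219 = 463 → 255
G: 39+243 = 282 → 255
B: 79+82 = 161 → 161
= RGB(255, 255, 161)


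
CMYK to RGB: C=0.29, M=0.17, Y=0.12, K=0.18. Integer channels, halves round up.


R = 255 × (1-C) × (1-K) = 255 × 0.71 × 0.82 = 148.461 → 148
G = 255 × (1-M) × (1-K) = 255 × 0.83 × 0.82 = 173.553 → 174
B = 255 × (1-Y) × (1-K) = 255 × 0.88 × 0.82 = 184.008 → 184
= RGB(148, 174, 184)


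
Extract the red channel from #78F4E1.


Color: #78F4E1
R = 78 = 120
G = F4 = 244
B = E1 = 225
Red = 120


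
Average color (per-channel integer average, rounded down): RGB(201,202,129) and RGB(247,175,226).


Midpoint: each channel = ⌊(C₁+C₂)/2⌋
R: ⌊(201+247)/2⌋ = 224
G: ⌊(202+175)/2⌋ = 188
B: ⌊(129+226)/2⌋ = 177
= RGB(224, 188, 177)


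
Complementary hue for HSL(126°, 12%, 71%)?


Complement = opposite side of color wheel = hue + 180°
H' = (126 + 180) mod 360 = 306°
S and L unchanged.
= HSL(306°, 12%, 71%)


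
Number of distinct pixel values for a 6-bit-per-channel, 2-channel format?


Total bits = 6 bits/channel × 2 channels = 12 bits
Distinct pixel values = 2^12
= 4,096 pixel values


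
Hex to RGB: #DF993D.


DF → 223 (R)
99 → 153 (G)
3D → 61 (B)
= RGB(223, 153, 61)


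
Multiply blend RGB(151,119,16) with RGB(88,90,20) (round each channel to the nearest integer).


Multiply: C = A×B/255, rounded to nearest integer
R: 151×88/255 = 13288/255 ≈ 52.110 → 52
G: 119×90/255 = 10710/255 ≈ 42.000 → 42
B: 16×20/255 = 320/255 ≈ 1.255 → 1
= RGB(52, 42, 1)


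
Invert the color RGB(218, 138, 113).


Invert: (255-R, 255-G, 255-B)
R: 255-218 = 37
G: 255-138 = 117
B: 255-113 = 142
= RGB(37, 117, 142)


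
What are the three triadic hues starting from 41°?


Triadic: equally spaced at 120° intervals
H1 = 41°
H2 = (41 + 120) mod 360 = 161°
H3 = (41 + 240) mod 360 = 281°
Triadic = 41°, 161°, 281°


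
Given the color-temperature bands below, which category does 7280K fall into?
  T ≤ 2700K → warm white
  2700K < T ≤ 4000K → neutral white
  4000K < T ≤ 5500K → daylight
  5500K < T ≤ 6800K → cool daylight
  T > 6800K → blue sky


Temperature: 7280K
7280K > 6800K → blue sky
Classification: blue sky


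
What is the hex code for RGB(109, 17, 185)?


R = 109 → 6D (hex)
G = 17 → 11 (hex)
B = 185 → B9 (hex)
Hex = #6D11B9


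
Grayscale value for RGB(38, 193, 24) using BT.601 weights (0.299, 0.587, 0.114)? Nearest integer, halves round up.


Gray = 0.299×R + 0.587×G + 0.114×B
Gray = 0.299×38 + 0.587×193 + 0.114×24
Gray = 11.362 + 113.291 + 2.736
Gray = 127.389 → round half up → 127
Gray = 127


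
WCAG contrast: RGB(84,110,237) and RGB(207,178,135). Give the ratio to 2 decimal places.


Linearize each sRGB channel c=v/255: c/12.92 if c ≤ 0.04045 else ((c+0.055)/1.055)^2.4
L = 0.2126×R_lin + 0.7152×G_lin + 0.0722×B_lin
Color 1 (84,110,237):
  R=84: 84/255≈0.3294 > 0.04045 → ((0.3294+0.055)/1.055)^2.4 ≈ 0.08866
  G=110: 110/255≈0.4314 > 0.04045 → ((0.4314+0.055)/1.055)^2.4 ≈ 0.15593
  B=237: 237/255≈0.9294 > 0.04045 → ((0.9294+0.055)/1.055)^2.4 ≈ 0.84687
  L1 = 0.2126×0.08866 + 0.7152×0.15593 + 0.0722×0.84687 ≈ 0.19151
Color 2 (207,178,135):
  R=207: 207/255≈0.8118 > 0.04045 → ((0.8118+0.055)/1.055)^2.4 ≈ 0.62396
  G=178: 178/255≈0.6980 > 0.04045 → ((0.6980+0.055)/1.055)^2.4 ≈ 0.44520
  B=135: 135/255≈0.5294 > 0.04045 → ((0.5294+0.055)/1.055)^2.4 ≈ 0.24228
  L2 = 0.2126×0.62396 + 0.7152×0.44520 + 0.0722×0.24228 ≈ 0.46855
Lighter = 0.46855, Darker = 0.19151
Ratio = (L_lighter + 0.05) / (L_darker + 0.05)
Ratio = (0.46855 + 0.05) / (0.19151 + 0.05) = 0.51855 / 0.24151 ≈ 2.1471
Ratio ≈ 2.15:1


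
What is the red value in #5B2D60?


Color: #5B2D60
R = 5B = 91
G = 2D = 45
B = 60 = 96
Red = 91


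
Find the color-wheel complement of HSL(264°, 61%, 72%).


Complement = opposite side of color wheel = hue + 180°
H' = (264 + 180) mod 360 = 84°
S and L unchanged.
= HSL(84°, 61%, 72%)


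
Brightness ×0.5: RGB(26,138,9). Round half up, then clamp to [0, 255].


Multiply each channel by 0.5, round half up, clamp to [0, 255]
R: 26×0.5 = 13
G: 138×0.5 = 69
B: 9×0.5 = 4.5 → round → 5
= RGB(13, 69, 5)


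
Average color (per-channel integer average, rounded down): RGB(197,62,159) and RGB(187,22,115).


Midpoint: each channel = ⌊(C₁+C₂)/2⌋
R: ⌊(197+187)/2⌋ = 192
G: ⌊(62+22)/2⌋ = 42
B: ⌊(159+115)/2⌋ = 137
= RGB(192, 42, 137)


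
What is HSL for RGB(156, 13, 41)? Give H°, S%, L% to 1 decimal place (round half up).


Normalize: R'=156/255≈0.6118, G'=13/255≈0.0510, B'=41/255≈0.1608
Max=156/255, Min=13/255, Δ=Max-Min=143/255
L = (Max+Min)/2 = (156+13)/510 = 169/510 = 0.33137… → L = 33.1%
L ≤ 0.5 → S = Δ/(Max+Min) = 143/(156+13) = 143/169 = 0.84615… → S = 84.6%
(the 1/255 factors cancel in S and H, so raw channel differences can be used)
Max is R' → H = 60 × (((G-B)/Δ) mod 6) = 60 × (((13-41)/143) mod 6)
  (-28)/143 = -0.1958…; negative, so add 6 → 5.8041…
  H = 60 × 5.8041… = 348.251…° → H = 348.3°
= HSL(348.3°, 84.6%, 33.1%)


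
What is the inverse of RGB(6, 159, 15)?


Invert: (255-R, 255-G, 255-B)
R: 255-6 = 249
G: 255-159 = 96
B: 255-15 = 240
= RGB(249, 96, 240)


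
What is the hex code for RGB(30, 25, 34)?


R = 30 → 1E (hex)
G = 25 → 19 (hex)
B = 34 → 22 (hex)
Hex = #1E1922


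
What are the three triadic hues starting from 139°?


Triadic: equally spaced at 120° intervals
H1 = 139°
H2 = (139 + 120) mod 360 = 259°
H3 = (139 + 240) mod 360 = 19°
Triadic = 139°, 259°, 19°


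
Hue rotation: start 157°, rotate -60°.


New hue = (H + rotation) mod 360
New hue = (157 -60) mod 360
= 97 mod 360
= 97°


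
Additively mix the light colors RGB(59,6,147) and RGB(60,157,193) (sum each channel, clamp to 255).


Additive: each channel = min(255, C₁+C₂)
R: 59+60 = 119 → 119
G: 6+157 = 163 → 163
B: 147+193 = 340 → 255
= RGB(119, 163, 255)


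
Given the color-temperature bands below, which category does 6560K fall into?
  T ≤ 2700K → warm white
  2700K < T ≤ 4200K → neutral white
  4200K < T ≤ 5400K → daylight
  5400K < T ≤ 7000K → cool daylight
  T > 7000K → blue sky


Temperature: 6560K
5400K < 6560K ≤ 7000K → cool daylight
Classification: cool daylight


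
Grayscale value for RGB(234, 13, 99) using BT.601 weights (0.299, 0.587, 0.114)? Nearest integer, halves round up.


Gray = 0.299×R + 0.587×G + 0.114×B
Gray = 0.299×234 + 0.587×13 + 0.114×99
Gray = 69.966 + 7.631 + 11.286
Gray = 88.883 → round half up → 89
Gray = 89


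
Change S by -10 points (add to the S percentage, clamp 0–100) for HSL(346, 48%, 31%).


Original S = 48%
Adjustment = -10 percentage points
New S = 48 + (-10) = 38
Clamp to [0, 100] → 38
= HSL(346°, 38%, 31%)


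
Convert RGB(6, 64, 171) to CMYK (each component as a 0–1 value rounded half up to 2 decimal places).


R'=6/255≈0.0235, G'=64/255≈0.2510, B'=171/255≈0.6706
K = 1 - max(R',G',B') = 1 - 171/255 = 84/255 = 0.32941… → 0.33
(1-R'-K)/(1-K) simplifies to (max-R)/max with max = 171:
C = (171-6)/171 = 165/171 = 0.96491… → 0.96
M = (171-64)/171 = 107/171 = 0.62573… → 0.63
Y = (171-171)/171 = 0/171 = 0 → 0.00
= CMYK(0.96, 0.63, 0.00, 0.33)


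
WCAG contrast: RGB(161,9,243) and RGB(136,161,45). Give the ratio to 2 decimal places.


Linearize each sRGB channel c=v/255: c/12.92 if c ≤ 0.04045 else ((c+0.055)/1.055)^2.4
L = 0.2126×R_lin + 0.7152×G_lin + 0.0722×B_lin
Color 1 (161,9,243):
  R=161: 161/255≈0.6314 > 0.04045 → ((0.6314+0.055)/1.055)^2.4 ≈ 0.35640
  G=9: 9/255≈0.0353 ≤ 0.04045 → 0.0353/12.92 ≈ 0.00273
  B=243: 243/255≈0.9529 > 0.04045 → ((0.9529+0.055)/1.055)^2.4 ≈ 0.89627
  L1 = 0.2126×0.35640 + 0.7152×0.00273 + 0.0722×0.89627 ≈ 0.14244
Color 2 (136,161,45):
  R=136: 136/255≈0.5333 > 0.04045 → ((0.5333+0.055)/1.055)^2.4 ≈ 0.24620
  G=161: 161/255≈0.6314 > 0.04045 → ((0.6314+0.055)/1.055)^2.4 ≈ 0.35640
  B=45: 45/255≈0.1765 > 0.04045 → ((0.1765+0.055)/1.055)^2.4 ≈ 0.02624
  L2 = 0.2126×0.24620 + 0.7152×0.35640 + 0.0722×0.02624 ≈ 0.30913
Lighter = 0.30913, Darker = 0.14244
Ratio = (L_lighter + 0.05) / (L_darker + 0.05)
Ratio = (0.30913 + 0.05) / (0.14244 + 0.05) = 0.35913 / 0.19244 ≈ 1.8663
Ratio ≈ 1.87:1


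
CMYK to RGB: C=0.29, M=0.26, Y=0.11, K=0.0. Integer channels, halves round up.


R = 255 × (1-C) × (1-K) = 255 × 0.71 × 1.00 = 181.05 → 181
G = 255 × (1-M) × (1-K) = 255 × 0.74 × 1.00 = 188.7 → 189
B = 255 × (1-Y) × (1-K) = 255 × 0.89 × 1.00 = 226.95 → 227
= RGB(181, 189, 227)


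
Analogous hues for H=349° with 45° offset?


Base hue: 349°
Left analog: (349 - 45) mod 360 = 304°
Right analog: (349 + 45) mod 360 = 34°
Analogous hues = 304° and 34°


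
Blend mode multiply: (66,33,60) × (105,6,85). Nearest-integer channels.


Multiply: C = A×B/255, rounded to nearest integer
R: 66×105/255 = 6930/255 ≈ 27.176 → 27
G: 33×6/255 = 198/255 ≈ 0.776 → 1
B: 60×85/255 = 5100/255 ≈ 20.000 → 20
= RGB(27, 1, 20)


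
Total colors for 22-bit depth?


Colors = 2^bits = 2^22
= 4,194,304 colors


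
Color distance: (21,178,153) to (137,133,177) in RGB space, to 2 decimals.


d = √[(R₁-R₂)² + (G₁-G₂)² + (B₁-B₂)²]
d = √[(21-137)² + (178-133)² + (153-177)²]
d = √[13456 + 2025 + 576]
d = √16057
d ≈ 126.72


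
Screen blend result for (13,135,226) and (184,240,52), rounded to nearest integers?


Screen: C = 255 - (255-A)×(255-B)/255, rounded to nearest integer
R: 255 - (255-13)×(255-184)/255 = 255 - 17182/255 ≈ 255 - 67.380 = 187.620 → 188
G: 255 - (255-135)×(255-240)/255 = 255 - 1800/255 ≈ 255 - 7.059 = 247.941 → 248
B: 255 - (255-226)×(255-52)/255 = 255 - 5887/255 ≈ 255 - 23.086 = 231.914 → 232
= RGB(188, 248, 232)


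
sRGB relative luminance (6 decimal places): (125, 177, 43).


Linearize each channel (sRGB transfer function): c = v/255; c_lin = c/12.92 if c ≤ 0.04045, else ((c+0.055)/1.055)^2.4
  R: 125/255 ≈ 0.490196 > 0.04045 → ((0.490196+0.055)/1.055)^2.4 ≈ 0.205079
  G: 177/255 ≈ 0.694118 > 0.04045 → ((0.694118+0.055)/1.055)^2.4 ≈ 0.439657
  B: 43/255 ≈ 0.168627 > 0.04045 → ((0.168627+0.055)/1.055)^2.4 ≈ 0.024158
R_lin = 0.205079, G_lin = 0.439657, B_lin = 0.024158
L = 0.2126×R + 0.7152×G + 0.0722×B
L = 0.2126×0.205079 + 0.7152×0.439657 + 0.0722×0.024158
L ≈ 0.359787


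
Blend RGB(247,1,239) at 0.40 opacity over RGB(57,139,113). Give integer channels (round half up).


C = α×F + (1-α)×B, with 1-α = 0.60
R: 0.40×247 + 0.60×57 = 98.80 + 34.20 = 133.00 → 133
G: 0.40×1 + 0.60×139 = 0.40 + 83.40 = 83.80 → 84
B: 0.40×239 + 0.60×113 = 95.60 + 67.80 = 163.40 → 163
= RGB(133, 84, 163)


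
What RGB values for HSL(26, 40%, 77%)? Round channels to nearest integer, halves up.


H=26°, S=0.40, L=0.77
C = (1-|2L-1|)×S = (1-|0.54|)×0.40 = 0.184
H' = H/60 = 26/60 ≈ 0.4333; X = C×(1-|H' mod 2 - 1|) ≈ 0.0797
m = L - C/2 = 0.77 - 0.092 = 0.678
Sector ⌊H'⌋ = 0 → (R',G',B') = (0.184, ≈0.0797, 0.0)
RGB = ((R'+m)×255, (G'+m)×255, (B'+m)×255) = (219.81, 193.222, 172.89)
Round half up → RGB(220, 193, 173)


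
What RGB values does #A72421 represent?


A7 → 167 (R)
24 → 36 (G)
21 → 33 (B)
= RGB(167, 36, 33)


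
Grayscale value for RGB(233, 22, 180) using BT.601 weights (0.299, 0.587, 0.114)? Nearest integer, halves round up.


Gray = 0.299×R + 0.587×G + 0.114×B
Gray = 0.299×233 + 0.587×22 + 0.114×180
Gray = 69.667 + 12.914 + 20.520
Gray = 103.101 → round half up → 103
Gray = 103


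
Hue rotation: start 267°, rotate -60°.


New hue = (H + rotation) mod 360
New hue = (267 -60) mod 360
= 207 mod 360
= 207°


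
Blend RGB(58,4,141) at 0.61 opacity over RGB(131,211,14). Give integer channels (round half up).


C = α×F + (1-α)×B, with 1-α = 0.39
R: 0.61×58 + 0.39×131 = 35.38 + 51.09 = 86.47 → 86
G: 0.61×4 + 0.39×211 = 2.44 + 82.29 = 84.73 → 85
B: 0.61×141 + 0.39×14 = 86.01 + 5.46 = 91.47 → 91
= RGB(86, 85, 91)


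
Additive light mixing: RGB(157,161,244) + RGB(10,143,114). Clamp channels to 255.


Additive: each channel = min(255, C₁+C₂)
R: 157+10 = 167 → 167
G: 161+143 = 304 → 255
B: 244+114 = 358 → 255
= RGB(167, 255, 255)


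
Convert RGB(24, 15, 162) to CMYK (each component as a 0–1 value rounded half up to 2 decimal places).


R'=24/255≈0.0941, G'=15/255≈0.0588, B'=162/255≈0.6353
K = 1 - max(R',G',B') = 1 - 162/255 = 93/255 = 0.36470… → 0.36
(1-R'-K)/(1-K) simplifies to (max-R)/max with max = 162:
C = (162-24)/162 = 138/162 = 0.85185… → 0.85
M = (162-15)/162 = 147/162 = 0.90740… → 0.91
Y = (162-162)/162 = 0/162 = 0 → 0.00
= CMYK(0.85, 0.91, 0.00, 0.36)


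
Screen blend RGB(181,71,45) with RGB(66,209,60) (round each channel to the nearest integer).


Screen: C = 255 - (255-A)×(255-B)/255, rounded to nearest integer
R: 255 - (255-181)×(255-66)/255 = 255 - 13986/255 ≈ 255 - 54.847 = 200.153 → 200
G: 255 - (255-71)×(255-209)/255 = 255 - 8464/255 ≈ 255 - 33.192 = 221.808 → 222
B: 255 - (255-45)×(255-60)/255 = 255 - 40950/255 ≈ 255 - 160.588 = 94.412 → 94
= RGB(200, 222, 94)
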